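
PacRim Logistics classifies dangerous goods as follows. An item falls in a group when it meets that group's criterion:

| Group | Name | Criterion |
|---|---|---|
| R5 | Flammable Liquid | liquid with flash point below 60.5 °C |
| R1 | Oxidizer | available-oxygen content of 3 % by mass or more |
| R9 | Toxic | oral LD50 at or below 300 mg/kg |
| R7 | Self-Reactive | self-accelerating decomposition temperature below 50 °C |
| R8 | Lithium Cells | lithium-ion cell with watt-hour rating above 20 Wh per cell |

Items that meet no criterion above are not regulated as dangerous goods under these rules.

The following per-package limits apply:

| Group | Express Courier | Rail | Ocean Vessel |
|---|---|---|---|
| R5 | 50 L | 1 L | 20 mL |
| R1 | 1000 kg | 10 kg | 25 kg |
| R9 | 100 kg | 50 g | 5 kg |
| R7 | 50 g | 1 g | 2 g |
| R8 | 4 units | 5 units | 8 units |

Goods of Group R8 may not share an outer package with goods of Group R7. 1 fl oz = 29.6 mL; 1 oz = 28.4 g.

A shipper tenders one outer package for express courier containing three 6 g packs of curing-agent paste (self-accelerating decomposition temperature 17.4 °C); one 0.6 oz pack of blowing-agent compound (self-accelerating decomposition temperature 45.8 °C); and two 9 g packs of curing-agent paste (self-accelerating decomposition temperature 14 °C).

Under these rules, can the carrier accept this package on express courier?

No

Curing-agent paste: self-accelerating decomposition temperature 17.4 °C < 50 °C → Group R7 (Self-Reactive).
Self-accelerating decomposition temperature 45.8 °C meets the Group R7 criterion (Self-Reactive), so the blowing-agent compound is Group R7.
The curing-agent paste has self-accelerating decomposition temperature 14 °C, which is < 50 °C, so it is Group R7 (Self-Reactive).
Total Group R7: (three 6 g packs = 18 g) + (one 0.6 oz pack = 17.04 g) + (two 9 g packs = 18 g) = 53.04 g.
That exceeds the Group R7 express courier limit of 50 g.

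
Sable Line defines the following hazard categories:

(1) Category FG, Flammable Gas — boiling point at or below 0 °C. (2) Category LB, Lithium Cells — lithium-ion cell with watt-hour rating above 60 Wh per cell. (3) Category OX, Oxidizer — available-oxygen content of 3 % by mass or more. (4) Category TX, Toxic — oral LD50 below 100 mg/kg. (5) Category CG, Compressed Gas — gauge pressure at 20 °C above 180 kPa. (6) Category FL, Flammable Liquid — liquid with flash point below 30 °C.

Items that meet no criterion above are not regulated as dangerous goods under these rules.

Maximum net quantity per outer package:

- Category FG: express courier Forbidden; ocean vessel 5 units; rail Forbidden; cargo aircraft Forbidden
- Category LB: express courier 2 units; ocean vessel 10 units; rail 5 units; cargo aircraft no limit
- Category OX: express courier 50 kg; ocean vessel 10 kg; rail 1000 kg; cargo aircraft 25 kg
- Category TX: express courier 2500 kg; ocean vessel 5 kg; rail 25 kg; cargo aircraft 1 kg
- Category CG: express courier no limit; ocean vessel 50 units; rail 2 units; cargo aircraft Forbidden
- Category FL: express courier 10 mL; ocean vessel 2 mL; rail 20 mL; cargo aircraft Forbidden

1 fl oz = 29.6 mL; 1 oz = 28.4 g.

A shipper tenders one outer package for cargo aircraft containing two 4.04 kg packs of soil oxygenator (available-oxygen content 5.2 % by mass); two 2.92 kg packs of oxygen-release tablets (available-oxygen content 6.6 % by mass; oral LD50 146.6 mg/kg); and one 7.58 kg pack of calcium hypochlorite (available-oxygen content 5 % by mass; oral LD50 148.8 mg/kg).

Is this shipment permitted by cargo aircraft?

With available-oxygen content 5.2 % by mass (≥ 3 % by mass), the soil oxygenator falls in Category OX.
Available-oxygen content 6.6 % by mass meets the Category OX criterion (Oxidizer), so the oxygen-release tablets are Category OX.
Calcium hypochlorite: available-oxygen content 5 % by mass ≥ 3 % by mass → Category OX (Oxidizer).
Category OX net quantity: (two 4.04 kg packs = 8.08 kg) + (two 2.92 kg packs = 5.84 kg) + 7.58 kg = 21.5 kg.
That is within the Category OX cargo aircraft limit of 25 kg.

Yes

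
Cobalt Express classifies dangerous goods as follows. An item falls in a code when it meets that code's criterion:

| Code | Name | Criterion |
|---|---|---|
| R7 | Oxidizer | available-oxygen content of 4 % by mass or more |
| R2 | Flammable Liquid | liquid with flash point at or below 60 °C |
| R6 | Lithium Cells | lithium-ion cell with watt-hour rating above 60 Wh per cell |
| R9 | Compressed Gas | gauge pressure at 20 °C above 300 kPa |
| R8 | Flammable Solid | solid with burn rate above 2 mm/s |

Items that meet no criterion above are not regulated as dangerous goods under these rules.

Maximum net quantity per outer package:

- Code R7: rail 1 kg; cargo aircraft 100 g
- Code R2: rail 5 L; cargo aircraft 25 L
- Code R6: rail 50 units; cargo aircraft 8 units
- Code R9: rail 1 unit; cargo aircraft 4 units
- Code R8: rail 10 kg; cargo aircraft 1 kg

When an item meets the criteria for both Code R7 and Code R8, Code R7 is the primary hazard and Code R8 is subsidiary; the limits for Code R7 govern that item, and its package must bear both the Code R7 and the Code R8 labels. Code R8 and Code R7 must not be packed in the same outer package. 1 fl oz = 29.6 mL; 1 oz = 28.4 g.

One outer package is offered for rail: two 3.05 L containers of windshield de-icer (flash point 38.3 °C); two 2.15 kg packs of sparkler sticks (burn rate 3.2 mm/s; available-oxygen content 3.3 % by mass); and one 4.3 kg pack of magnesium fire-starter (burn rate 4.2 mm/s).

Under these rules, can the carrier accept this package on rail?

No

Flash point 38.3 °C meets the Code R2 criterion (Flammable Liquid), so the windshield de-icer is Code R2.
Burn rate 3.2 mm/s meets the Code R8 criterion (Flammable Solid), so the sparkler sticks are Code R8.
Burn rate 4.2 mm/s meets the Code R8 criterion (Flammable Solid), so the magnesium fire-starter is Code R8.
Code R2 quantity: two 3.05 L containers = 6.1 L.
6.1 L > 5 L (rail limit, Code R2) — over the limit.
Code R8 net quantity: (two 2.15 kg packs = 4.3 kg) + 4.3 kg = 8.6 kg.
8.6 kg is within the rail limit of 10 kg for Code R8.
The segregation rule (Code R8 with Code R7) does not apply to Code R2 with Code R8.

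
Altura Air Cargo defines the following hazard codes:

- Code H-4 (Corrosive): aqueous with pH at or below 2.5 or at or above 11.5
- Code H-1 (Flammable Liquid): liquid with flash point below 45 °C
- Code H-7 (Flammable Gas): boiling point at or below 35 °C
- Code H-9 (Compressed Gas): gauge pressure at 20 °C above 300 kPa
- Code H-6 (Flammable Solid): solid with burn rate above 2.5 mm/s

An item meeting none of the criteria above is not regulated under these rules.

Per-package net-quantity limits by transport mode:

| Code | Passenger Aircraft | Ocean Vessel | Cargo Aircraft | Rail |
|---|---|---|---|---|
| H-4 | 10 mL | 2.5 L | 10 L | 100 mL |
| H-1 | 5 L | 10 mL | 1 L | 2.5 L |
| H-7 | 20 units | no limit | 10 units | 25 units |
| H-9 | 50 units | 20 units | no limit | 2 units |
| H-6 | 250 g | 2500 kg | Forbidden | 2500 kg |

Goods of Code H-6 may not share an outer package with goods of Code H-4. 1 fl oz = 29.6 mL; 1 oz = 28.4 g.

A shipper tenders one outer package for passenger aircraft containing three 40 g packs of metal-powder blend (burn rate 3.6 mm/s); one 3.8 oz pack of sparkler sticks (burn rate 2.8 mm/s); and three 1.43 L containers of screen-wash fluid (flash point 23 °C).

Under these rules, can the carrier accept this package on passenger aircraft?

Metal-powder blend: burn rate 3.6 mm/s > 2.5 mm/s → Code H-6 (Flammable Solid).
The sparkler sticks have burn rate 2.8 mm/s, which is > 2.5 mm/s, so they are Code H-6 (Flammable Solid).
Flash point 23 °C meets the Code H-1 criterion (Flammable Liquid), so the screen-wash fluid is Code H-1.
Total Code H-6: (three 40 g packs = 120 g) + (one 3.8 oz pack = 107.92 g) = 227.92 g.
227.92 g is within the passenger aircraft limit of 250 g for Code H-6.
Code H-1 quantity: three 1.43 L containers = 4.29 L.
4.29 L is within the passenger aircraft limit of 5 L for Code H-1.
The segregation rule (Code H-6 with Code H-4) does not apply to Code H-6 with Code H-1.
Every hazard code is within its passenger aircraft limit and no segregation rule is violated.

Yes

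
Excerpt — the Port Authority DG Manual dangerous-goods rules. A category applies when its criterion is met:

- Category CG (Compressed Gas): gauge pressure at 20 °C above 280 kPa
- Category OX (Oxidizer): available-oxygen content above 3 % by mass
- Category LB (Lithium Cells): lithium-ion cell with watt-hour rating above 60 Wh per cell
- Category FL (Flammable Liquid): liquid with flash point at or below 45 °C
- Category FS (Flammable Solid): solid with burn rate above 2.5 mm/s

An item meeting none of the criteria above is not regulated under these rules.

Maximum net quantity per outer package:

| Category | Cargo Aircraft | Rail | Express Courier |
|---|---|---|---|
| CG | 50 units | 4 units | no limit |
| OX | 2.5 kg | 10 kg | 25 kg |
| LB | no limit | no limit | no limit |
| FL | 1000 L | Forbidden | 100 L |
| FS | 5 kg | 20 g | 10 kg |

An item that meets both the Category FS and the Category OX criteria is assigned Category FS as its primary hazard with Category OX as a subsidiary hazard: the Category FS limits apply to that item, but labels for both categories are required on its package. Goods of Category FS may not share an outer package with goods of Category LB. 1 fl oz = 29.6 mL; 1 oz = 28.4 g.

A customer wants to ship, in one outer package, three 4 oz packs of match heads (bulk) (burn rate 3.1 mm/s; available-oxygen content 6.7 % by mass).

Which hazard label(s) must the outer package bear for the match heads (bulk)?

Category FS and OX

With burn rate 3.1 mm/s (> 2.5 mm/s), the match heads (bulk) fall in Category FS.
Available-oxygen content 6.7 % by mass meets the Category OX criterion (Oxidizer), so the match heads (bulk) are Category OX.
By the precedence rule Category FS is primary and Category OX is subsidiary, and that rule requires both labels on the package.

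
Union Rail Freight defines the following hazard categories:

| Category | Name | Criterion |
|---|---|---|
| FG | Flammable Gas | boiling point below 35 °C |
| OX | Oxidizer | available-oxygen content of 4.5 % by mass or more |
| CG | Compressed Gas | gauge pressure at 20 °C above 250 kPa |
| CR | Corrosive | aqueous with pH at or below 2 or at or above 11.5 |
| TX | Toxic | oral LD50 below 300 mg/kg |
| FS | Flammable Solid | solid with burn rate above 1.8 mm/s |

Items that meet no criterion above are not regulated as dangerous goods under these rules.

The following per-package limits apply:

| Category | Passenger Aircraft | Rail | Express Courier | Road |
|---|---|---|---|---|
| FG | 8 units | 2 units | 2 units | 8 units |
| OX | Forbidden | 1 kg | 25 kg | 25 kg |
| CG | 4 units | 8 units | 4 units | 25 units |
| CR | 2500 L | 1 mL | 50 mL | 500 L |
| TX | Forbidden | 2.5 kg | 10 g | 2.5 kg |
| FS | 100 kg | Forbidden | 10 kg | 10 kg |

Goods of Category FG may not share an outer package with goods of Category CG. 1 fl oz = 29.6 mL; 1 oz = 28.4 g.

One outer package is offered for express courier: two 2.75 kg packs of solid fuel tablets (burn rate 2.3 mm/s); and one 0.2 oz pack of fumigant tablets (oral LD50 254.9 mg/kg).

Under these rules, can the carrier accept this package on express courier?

Yes

Burn rate 2.3 mm/s meets the Category FS criterion (Flammable Solid), so the solid fuel tablets are Category FS.
With oral LD50 254.9 mg/kg (< 300 mg/kg), the fumigant tablets fall in Category TX.
Category FS quantity: two 2.75 kg packs = 5.5 kg.
5.5 kg ≤ 10 kg (express courier limit, Category FS) — within limit.
Category TX quantity: one 0.2 oz pack = 5.68 g.
5.68 g is within the express courier limit of 10 g for Category TX.
The segregation rule (Category FG with Category CG) does not apply to Category FS with Category TX.
Every hazard category is within its express courier limit and no segregation rule is violated.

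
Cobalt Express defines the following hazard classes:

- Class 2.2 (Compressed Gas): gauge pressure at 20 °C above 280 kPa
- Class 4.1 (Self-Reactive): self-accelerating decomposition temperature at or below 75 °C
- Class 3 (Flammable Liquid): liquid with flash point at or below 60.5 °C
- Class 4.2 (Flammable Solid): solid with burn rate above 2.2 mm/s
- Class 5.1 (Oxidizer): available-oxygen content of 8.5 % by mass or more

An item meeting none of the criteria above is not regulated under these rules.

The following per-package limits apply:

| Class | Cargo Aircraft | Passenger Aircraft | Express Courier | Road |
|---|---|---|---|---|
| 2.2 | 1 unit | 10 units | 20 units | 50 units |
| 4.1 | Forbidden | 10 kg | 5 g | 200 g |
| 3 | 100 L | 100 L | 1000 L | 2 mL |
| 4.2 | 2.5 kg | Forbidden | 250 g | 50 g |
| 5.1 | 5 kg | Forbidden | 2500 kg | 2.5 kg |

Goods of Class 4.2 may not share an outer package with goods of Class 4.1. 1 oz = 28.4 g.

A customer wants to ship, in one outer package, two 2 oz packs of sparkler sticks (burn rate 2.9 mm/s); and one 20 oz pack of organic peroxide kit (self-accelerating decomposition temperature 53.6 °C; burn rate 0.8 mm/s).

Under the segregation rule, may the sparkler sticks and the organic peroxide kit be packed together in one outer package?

No

Burn rate 2.9 mm/s meets the Class 4.2 criterion (Flammable Solid), so the sparkler sticks are Class 4.2.
The organic peroxide kit has self-accelerating decomposition temperature 53.6 °C, which is ≤ 75 °C, so it is Class 4.1 (Self-Reactive).
Class 4.2 and Class 4.1 may not share an outer package.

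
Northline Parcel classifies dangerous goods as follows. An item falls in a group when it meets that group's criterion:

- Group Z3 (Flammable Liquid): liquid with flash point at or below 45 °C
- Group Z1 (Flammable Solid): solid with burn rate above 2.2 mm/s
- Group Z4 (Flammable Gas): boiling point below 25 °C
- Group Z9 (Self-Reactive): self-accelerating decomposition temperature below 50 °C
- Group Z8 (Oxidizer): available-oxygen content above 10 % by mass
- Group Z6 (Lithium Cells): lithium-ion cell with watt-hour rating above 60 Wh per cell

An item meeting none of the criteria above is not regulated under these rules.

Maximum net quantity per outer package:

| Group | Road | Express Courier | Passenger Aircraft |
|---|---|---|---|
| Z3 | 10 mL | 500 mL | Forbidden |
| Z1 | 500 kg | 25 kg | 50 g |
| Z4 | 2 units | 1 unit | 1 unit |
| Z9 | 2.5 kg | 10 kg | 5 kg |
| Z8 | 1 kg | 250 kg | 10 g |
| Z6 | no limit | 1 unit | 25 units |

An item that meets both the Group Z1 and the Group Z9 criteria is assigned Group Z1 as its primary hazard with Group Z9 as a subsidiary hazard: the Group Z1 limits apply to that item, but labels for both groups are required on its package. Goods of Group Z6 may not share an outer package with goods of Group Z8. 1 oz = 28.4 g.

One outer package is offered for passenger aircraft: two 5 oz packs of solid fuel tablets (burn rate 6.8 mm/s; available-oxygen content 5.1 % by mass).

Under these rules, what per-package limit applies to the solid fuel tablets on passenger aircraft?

Solid fuel tablets: burn rate 6.8 mm/s > 2.2 mm/s → Group Z1 (Flammable Solid).
The passenger aircraft limit for Group Z1 is 50 g.

50 g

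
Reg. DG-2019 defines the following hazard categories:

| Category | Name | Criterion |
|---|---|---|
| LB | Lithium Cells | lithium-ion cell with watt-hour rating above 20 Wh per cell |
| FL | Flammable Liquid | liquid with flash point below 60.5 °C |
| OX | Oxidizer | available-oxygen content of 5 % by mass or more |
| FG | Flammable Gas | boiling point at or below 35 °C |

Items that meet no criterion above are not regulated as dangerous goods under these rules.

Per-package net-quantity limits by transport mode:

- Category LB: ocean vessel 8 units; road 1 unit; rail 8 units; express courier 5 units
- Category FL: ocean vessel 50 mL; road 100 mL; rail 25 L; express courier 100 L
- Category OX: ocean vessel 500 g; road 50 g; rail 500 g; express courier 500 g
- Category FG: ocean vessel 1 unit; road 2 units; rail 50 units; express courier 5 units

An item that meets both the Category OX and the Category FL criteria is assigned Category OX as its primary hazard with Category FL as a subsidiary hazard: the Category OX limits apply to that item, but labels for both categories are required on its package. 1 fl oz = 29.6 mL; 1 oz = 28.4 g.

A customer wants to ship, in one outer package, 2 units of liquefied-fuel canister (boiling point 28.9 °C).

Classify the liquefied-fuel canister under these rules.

Category FG

With boiling point 28.9 °C (≤ 35 °C), the liquefied-fuel canister falls in Category FG.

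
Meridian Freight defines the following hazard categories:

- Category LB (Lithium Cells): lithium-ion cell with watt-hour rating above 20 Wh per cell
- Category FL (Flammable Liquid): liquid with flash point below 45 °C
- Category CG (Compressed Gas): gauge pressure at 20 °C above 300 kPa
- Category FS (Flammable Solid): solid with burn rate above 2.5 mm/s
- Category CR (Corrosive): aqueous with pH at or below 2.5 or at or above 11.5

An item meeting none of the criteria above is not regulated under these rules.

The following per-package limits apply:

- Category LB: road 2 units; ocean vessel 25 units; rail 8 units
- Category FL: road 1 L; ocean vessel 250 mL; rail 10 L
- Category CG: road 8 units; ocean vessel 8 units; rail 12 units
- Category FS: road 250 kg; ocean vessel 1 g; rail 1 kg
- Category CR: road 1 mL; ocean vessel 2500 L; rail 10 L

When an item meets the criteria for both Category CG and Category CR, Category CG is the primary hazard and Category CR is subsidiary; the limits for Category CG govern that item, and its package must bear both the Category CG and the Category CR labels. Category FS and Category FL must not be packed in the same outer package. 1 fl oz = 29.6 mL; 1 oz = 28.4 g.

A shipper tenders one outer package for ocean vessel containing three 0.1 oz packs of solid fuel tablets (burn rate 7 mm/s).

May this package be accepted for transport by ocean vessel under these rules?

No

Solid fuel tablets: burn rate 7 mm/s > 2.5 mm/s → Category FS (Flammable Solid).
Category FS quantity: three 0.1 oz packs = 8.52 g.
8.52 g > 1 g (ocean vessel limit, Category FS) — over the limit.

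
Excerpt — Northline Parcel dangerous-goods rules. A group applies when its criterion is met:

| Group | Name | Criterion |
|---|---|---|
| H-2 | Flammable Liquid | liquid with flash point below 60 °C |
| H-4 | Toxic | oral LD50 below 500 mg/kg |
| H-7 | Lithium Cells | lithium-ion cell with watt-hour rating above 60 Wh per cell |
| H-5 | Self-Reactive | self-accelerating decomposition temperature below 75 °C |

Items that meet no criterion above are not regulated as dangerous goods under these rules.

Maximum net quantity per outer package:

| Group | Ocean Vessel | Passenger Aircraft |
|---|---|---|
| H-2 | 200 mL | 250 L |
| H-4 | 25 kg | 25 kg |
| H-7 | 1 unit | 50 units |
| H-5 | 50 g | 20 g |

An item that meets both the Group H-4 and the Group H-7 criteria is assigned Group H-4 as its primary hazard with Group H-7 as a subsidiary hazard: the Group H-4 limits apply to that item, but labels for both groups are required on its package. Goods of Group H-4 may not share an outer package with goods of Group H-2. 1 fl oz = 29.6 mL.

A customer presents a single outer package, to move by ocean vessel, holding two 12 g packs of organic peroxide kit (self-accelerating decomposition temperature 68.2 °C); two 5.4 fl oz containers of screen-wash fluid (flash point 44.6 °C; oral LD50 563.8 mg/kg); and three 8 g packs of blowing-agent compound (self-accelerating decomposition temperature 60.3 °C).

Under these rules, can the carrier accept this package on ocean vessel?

With self-accelerating decomposition temperature 68.2 °C (< 75 °C), the organic peroxide kit falls in Group H-5.
Screen-wash fluid: flash point 44.6 °C < 60 °C → Group H-2 (Flammable Liquid).
Self-accelerating decomposition temperature 60.3 °C meets the Group H-5 criterion (Self-Reactive), so the blowing-agent compound is Group H-5.
Total Group H-5: (two 12 g packs = 24 g) + (three 8 g packs = 24 g) = 48 g.
That is within the Group H-5 ocean vessel limit of 50 g.
Group H-2 quantity: two 5.4 fl oz containers = 319.68 mL.
That exceeds the Group H-2 ocean vessel limit of 200 mL.
The segregation rule (Group H-4 with Group H-2) does not apply to Group H-5 with Group H-2.

No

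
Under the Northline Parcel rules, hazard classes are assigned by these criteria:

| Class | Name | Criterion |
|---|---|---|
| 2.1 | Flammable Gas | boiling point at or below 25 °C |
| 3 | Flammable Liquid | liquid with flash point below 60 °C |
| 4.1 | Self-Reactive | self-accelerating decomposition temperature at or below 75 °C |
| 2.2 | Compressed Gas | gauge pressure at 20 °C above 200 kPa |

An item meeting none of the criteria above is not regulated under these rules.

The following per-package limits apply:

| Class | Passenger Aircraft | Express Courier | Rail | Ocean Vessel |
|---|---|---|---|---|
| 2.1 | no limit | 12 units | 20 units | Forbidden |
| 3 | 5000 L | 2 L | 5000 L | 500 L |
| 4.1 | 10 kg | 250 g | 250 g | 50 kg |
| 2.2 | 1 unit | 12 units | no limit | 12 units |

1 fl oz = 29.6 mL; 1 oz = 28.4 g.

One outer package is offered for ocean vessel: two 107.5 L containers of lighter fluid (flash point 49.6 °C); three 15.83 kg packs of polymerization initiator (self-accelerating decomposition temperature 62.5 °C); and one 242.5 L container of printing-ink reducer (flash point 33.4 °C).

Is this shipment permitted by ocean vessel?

Flash point 49.6 °C meets the Class 3 criterion (Flammable Liquid), so the lighter fluid is Class 3.
The polymerization initiator has self-accelerating decomposition temperature 62.5 °C, which is ≤ 75 °C, so it is Class 4.1 (Self-Reactive).
The printing-ink reducer has flash point 33.4 °C, which is < 60 °C, so it is Class 3 (Flammable Liquid).
Class 4.1 quantity: three 15.83 kg packs = 47.49 kg.
47.49 kg ≤ 50 kg (ocean vessel limit, Class 4.1) — within limit.
Class 3 net quantity: (two 107.5 L containers = 215 L) + 242.5 L = 457.5 L.
457.5 L ≤ 500 L (ocean vessel limit, Class 3) — within limit.
Every hazard class is within its ocean vessel limit and no segregation rule is violated.

Yes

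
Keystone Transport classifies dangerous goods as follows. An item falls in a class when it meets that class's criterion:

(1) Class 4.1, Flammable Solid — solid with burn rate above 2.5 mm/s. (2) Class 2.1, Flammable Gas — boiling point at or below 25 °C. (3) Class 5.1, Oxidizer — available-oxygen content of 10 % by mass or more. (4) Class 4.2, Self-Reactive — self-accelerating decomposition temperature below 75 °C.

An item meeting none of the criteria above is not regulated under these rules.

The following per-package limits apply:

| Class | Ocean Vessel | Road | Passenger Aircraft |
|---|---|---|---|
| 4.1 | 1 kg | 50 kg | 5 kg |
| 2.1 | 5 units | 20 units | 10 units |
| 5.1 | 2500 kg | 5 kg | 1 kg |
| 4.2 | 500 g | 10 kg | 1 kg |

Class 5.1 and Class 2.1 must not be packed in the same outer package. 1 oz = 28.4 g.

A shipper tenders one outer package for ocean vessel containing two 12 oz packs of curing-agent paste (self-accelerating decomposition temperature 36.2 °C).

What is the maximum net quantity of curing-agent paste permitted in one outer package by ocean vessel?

The curing-agent paste has self-accelerating decomposition temperature 36.2 °C, which is < 75 °C, so it is Class 4.2 (Self-Reactive).
The ocean vessel limit for Class 4.2 is 500 g.

500 g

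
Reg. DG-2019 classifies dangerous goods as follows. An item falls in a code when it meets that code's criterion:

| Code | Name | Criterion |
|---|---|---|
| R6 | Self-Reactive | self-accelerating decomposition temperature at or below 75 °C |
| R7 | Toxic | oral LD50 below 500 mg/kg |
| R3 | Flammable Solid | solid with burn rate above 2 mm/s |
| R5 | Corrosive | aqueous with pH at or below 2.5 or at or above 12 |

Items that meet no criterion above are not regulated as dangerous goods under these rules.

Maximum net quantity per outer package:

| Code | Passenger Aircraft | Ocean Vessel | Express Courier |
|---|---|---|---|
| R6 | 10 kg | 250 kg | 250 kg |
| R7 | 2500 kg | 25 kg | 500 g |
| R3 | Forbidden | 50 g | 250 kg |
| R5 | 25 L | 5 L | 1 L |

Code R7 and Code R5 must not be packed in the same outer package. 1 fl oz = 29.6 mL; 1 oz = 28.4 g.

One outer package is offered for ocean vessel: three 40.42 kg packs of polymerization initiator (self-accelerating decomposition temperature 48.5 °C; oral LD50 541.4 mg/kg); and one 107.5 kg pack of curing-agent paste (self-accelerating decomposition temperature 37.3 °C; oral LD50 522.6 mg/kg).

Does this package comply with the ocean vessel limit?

Polymerization initiator: self-accelerating decomposition temperature 48.5 °C ≤ 75 °C → Code R6 (Self-Reactive).
With self-accelerating decomposition temperature 37.3 °C (≤ 75 °C), the curing-agent paste falls in Code R6.
Code R6 net quantity: (three 40.42 kg packs = 121.26 kg) + 107.5 kg = 228.76 kg.
That is within the Code R6 ocean vessel limit of 250 kg.

Yes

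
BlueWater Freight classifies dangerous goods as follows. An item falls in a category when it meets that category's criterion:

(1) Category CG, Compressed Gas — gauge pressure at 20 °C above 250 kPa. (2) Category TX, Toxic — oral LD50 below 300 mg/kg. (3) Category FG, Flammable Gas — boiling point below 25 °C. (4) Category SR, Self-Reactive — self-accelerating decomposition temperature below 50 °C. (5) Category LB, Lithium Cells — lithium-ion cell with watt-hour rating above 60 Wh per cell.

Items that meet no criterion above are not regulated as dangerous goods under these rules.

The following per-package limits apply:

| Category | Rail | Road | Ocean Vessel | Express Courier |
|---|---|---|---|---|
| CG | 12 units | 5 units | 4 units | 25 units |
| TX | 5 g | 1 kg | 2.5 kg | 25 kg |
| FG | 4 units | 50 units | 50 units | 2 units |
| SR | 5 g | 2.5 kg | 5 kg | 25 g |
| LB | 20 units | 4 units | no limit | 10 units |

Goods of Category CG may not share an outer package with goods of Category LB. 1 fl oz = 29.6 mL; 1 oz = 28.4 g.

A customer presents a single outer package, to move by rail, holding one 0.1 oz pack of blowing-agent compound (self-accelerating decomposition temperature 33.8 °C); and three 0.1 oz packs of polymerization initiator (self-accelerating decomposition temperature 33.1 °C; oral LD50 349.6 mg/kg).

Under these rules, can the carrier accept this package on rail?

No

The blowing-agent compound has self-accelerating decomposition temperature 33.8 °C, which is < 50 °C, so it is Category SR (Self-Reactive).
Polymerization initiator: self-accelerating decomposition temperature 33.1 °C < 50 °C → Category SR (Self-Reactive).
Category SR net quantity: (one 0.1 oz pack = 2.84 g) + (three 0.1 oz packs = 8.52 g) = 11.36 g.
11.36 g exceeds the rail limit of 5 g for Category SR.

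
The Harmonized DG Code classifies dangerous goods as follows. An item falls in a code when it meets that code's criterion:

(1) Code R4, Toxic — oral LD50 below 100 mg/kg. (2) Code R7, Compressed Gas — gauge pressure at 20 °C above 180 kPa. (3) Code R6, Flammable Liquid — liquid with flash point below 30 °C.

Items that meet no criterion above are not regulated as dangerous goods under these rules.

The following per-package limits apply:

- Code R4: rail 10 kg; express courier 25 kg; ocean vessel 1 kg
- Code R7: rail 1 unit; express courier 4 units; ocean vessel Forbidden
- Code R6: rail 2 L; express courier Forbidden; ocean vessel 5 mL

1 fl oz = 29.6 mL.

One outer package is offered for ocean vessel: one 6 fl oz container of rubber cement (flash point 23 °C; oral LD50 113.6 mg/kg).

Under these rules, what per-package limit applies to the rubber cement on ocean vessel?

5 mL

Flash point 23 °C meets the Code R6 criterion (Flammable Liquid), so the rubber cement is Code R6.
The ocean vessel limit for Code R6 is 5 mL.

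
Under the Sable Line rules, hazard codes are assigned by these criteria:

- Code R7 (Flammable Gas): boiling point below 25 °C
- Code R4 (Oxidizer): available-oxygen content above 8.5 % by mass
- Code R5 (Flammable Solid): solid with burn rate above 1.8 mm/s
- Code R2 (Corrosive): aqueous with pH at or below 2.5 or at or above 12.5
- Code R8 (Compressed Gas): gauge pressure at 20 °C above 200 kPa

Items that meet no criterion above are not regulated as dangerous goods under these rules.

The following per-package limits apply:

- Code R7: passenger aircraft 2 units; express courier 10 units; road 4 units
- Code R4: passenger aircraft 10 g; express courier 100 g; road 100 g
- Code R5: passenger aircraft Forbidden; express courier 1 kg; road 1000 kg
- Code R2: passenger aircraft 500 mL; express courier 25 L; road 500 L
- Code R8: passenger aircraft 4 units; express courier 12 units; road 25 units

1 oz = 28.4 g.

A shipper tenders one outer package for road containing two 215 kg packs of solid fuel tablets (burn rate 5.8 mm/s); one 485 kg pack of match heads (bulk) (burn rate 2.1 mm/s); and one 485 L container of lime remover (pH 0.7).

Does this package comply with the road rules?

Solid fuel tablets: burn rate 5.8 mm/s > 1.8 mm/s → Code R5 (Flammable Solid).
The match heads (bulk) have burn rate 2.1 mm/s, which is > 1.8 mm/s, so they are Code R5 (Flammable Solid).
With pH 0.7 (≤ 2.5), the lime remover falls in Code R2.
Code R5 net quantity: (two 215 kg packs = 430 kg) + 485 kg = 915 kg.
915 kg is within the road limit of 1000 kg for Code R5.
Code R2 quantity: 485 L.
485 L ≤ 500 L (road limit, Code R2) — within limit.
Every hazard code is within its road limit and no segregation rule is violated.

Yes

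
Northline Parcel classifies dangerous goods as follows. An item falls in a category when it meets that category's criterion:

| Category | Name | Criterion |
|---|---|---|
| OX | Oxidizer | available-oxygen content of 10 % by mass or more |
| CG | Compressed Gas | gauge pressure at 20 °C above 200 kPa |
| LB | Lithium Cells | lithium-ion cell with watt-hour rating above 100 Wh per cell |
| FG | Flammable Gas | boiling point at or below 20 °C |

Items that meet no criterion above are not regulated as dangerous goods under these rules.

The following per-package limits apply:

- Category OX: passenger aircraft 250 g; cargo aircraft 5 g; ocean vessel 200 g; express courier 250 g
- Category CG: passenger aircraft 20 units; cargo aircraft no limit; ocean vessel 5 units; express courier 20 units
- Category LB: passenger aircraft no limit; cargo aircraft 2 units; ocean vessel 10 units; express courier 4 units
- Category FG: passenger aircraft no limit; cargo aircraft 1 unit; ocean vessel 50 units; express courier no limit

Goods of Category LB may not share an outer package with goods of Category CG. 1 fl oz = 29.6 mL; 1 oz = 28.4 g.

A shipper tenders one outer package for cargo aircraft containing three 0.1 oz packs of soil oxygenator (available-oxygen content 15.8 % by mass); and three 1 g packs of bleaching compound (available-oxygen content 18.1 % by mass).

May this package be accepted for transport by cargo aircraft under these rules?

Soil oxygenator: available-oxygen content 15.8 % by mass ≥ 10 % by mass → Category OX (Oxidizer).
Bleaching compound: available-oxygen content 18.1 % by mass ≥ 10 % by mass → Category OX (Oxidizer).
Total Category OX: (three 0.1 oz packs = 8.52 g) + (three 1 g packs = 3 g) = 11.52 g.
That exceeds the Category OX cargo aircraft limit of 5 g.

No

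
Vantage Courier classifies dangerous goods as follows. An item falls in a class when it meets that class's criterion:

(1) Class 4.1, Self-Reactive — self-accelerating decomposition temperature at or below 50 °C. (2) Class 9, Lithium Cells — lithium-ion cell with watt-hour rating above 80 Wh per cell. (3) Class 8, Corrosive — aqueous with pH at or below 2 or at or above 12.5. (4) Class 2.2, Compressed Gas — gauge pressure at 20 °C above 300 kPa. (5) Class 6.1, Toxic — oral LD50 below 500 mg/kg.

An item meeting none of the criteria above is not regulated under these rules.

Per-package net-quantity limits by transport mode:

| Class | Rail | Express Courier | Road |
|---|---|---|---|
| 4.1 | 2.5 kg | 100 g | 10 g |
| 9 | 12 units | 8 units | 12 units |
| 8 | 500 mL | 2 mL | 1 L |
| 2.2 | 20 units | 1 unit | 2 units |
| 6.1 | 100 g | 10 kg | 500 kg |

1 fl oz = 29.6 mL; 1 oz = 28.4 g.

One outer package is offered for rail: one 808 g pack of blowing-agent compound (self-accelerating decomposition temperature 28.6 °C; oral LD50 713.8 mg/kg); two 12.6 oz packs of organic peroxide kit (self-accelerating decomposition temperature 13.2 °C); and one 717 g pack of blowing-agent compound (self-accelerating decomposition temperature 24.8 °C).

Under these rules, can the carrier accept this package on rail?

Self-accelerating decomposition temperature 28.6 °C meets the Class 4.1 criterion (Self-Reactive), so the blowing-agent compound is Class 4.1.
Self-accelerating decomposition temperature 13.2 °C meets the Class 4.1 criterion (Self-Reactive), so the organic peroxide kit is Class 4.1.
Blowing-agent compound: self-accelerating decomposition temperature 24.8 °C ≤ 50 °C → Class 4.1 (Self-Reactive).
Total Class 4.1: 808 g + (two 12.6 oz packs = 715.68 g) + 717 g = 2240.68 g.
That is within the Class 4.1 rail limit of 2.5 kg.

Yes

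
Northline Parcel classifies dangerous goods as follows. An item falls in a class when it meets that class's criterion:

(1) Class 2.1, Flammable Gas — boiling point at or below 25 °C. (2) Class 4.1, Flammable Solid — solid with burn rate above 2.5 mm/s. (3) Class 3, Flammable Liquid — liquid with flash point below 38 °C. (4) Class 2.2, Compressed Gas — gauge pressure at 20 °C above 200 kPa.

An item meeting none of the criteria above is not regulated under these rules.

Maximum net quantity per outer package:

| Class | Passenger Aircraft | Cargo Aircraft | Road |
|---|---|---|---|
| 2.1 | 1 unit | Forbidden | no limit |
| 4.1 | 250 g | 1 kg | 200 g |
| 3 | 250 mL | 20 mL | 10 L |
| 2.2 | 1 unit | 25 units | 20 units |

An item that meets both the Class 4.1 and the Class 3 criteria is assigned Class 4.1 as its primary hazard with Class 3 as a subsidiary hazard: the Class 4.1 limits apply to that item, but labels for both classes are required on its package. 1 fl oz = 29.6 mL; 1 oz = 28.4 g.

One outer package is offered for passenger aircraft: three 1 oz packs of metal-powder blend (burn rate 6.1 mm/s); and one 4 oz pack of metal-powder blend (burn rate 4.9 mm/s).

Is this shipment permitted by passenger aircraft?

Yes

Metal-powder blend: burn rate 6.1 mm/s > 2.5 mm/s → Class 4.1 (Flammable Solid).
With burn rate 4.9 mm/s (> 2.5 mm/s), the metal-powder blend falls in Class 4.1.
Total Class 4.1: (three 1 oz packs = 85.2 g) + (one 4 oz pack = 113.6 g) = 198.8 g.
198.8 g is within the passenger aircraft limit of 250 g for Class 4.1.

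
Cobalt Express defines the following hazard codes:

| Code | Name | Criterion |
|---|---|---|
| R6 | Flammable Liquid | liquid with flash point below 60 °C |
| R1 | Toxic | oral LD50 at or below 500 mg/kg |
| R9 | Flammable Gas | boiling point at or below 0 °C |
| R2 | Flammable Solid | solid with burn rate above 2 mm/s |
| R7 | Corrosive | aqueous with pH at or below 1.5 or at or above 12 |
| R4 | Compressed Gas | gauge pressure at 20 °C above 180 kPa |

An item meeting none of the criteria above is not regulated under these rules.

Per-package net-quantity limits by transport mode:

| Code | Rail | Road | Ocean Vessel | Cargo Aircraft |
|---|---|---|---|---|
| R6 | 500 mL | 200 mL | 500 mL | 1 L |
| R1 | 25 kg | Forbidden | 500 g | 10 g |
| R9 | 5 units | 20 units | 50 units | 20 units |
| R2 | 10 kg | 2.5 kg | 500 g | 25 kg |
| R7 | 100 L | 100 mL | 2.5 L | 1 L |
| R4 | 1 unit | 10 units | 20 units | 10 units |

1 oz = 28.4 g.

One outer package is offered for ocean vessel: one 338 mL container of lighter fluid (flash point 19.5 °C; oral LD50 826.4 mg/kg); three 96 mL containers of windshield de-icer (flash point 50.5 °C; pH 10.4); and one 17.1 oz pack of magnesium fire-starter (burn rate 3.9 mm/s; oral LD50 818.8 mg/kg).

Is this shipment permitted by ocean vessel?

No

The lighter fluid has flash point 19.5 °C, which is < 60 °C, so it is Code R6 (Flammable Liquid).
The windshield de-icer has flash point 50.5 °C, which is < 60 °C, so it is Code R6 (Flammable Liquid).
Burn rate 3.9 mm/s meets the Code R2 criterion (Flammable Solid), so the magnesium fire-starter is Code R2.
Total Code R6: 338 mL + (three 96 mL containers = 288 mL) = 626 mL.
626 mL exceeds the ocean vessel limit of 500 mL for Code R6.
Code R2 quantity: one 17.1 oz pack = 485.64 g.
485.64 g is within the ocean vessel limit of 500 g for Code R2.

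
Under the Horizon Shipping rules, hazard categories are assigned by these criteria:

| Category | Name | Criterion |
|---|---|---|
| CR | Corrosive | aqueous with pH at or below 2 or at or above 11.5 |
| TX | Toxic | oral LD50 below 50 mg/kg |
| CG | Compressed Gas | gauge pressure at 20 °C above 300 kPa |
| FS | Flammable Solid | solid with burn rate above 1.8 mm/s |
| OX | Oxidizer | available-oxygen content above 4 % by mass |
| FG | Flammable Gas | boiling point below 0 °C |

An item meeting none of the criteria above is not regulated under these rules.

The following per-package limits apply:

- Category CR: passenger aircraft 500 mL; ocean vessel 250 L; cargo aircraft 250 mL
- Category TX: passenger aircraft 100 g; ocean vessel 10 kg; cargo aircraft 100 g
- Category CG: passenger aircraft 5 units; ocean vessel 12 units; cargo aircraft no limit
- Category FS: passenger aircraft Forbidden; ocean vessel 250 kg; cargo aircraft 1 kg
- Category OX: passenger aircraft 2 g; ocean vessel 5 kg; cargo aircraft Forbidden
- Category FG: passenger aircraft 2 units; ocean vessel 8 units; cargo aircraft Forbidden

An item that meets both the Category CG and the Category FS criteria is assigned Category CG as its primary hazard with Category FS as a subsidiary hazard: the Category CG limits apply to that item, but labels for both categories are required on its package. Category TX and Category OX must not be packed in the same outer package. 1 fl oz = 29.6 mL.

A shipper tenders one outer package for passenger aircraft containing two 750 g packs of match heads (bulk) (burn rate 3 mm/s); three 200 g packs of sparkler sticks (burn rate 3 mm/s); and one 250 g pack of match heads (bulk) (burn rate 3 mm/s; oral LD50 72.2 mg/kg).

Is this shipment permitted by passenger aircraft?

No

Burn rate 3 mm/s meets the Category FS criterion (Flammable Solid), so the match heads (bulk) are Category FS.
Sparkler sticks: burn rate 3 mm/s > 1.8 mm/s → Category FS (Flammable Solid).
Burn rate 3 mm/s meets the Category FS criterion (Flammable Solid), so the match heads (bulk) are Category FS.
Category FS net quantity: (two 750 g packs = 1.5 kg) + (three 200 g packs = 600 g) + 250 g = 2.35 kg.
By passenger aircraft, Category FS is Forbidden regardless of quantity.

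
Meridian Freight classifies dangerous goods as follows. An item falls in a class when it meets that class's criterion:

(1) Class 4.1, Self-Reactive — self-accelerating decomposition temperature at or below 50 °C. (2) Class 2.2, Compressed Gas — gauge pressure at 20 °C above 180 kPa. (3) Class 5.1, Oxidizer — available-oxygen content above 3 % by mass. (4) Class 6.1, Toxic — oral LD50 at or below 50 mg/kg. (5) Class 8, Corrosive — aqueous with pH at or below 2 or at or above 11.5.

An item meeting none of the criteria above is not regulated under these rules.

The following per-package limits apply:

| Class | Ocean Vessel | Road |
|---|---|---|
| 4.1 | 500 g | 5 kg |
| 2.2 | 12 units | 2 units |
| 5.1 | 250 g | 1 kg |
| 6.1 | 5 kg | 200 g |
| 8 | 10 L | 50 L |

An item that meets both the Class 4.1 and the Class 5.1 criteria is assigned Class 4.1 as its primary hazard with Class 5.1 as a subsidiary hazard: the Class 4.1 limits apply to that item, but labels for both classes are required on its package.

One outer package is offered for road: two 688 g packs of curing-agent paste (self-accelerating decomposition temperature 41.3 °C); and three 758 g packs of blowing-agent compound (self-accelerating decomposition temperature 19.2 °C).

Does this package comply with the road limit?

Yes

Curing-agent paste: self-accelerating decomposition temperature 41.3 °C ≤ 50 °C → Class 4.1 (Self-Reactive).
The blowing-agent compound has self-accelerating decomposition temperature 19.2 °C, which is ≤ 50 °C, so it is Class 4.1 (Self-Reactive).
Class 4.1 net quantity: (two 688 g packs = 1.376 kg) + (three 758 g packs = 2.274 kg) = 3.65 kg.
3.65 kg ≤ 5 kg (road limit, Class 4.1) — within limit.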